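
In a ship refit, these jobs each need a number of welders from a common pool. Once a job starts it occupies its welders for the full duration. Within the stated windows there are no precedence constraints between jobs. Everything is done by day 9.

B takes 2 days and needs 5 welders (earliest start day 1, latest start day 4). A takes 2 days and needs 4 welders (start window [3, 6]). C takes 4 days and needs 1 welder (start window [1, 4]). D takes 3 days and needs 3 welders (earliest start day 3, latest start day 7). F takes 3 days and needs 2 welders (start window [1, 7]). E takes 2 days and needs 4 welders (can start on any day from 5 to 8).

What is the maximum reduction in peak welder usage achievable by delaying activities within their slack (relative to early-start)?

5

Early-start peak: d1:8  d2:8  d3:10  d4:8  d5:7  d6:4  d7:0  d8:0  d9:0 ⇒ 10.
Leveled (B@1, A@3, C@3, D@7, F@7, E@5): d1:5  d2:5  d3:5  d4:5  d5:5  d6:5  d7:5  d8:5  d9:5 ⇒ 5.
Reduction 10 − 5 = 5.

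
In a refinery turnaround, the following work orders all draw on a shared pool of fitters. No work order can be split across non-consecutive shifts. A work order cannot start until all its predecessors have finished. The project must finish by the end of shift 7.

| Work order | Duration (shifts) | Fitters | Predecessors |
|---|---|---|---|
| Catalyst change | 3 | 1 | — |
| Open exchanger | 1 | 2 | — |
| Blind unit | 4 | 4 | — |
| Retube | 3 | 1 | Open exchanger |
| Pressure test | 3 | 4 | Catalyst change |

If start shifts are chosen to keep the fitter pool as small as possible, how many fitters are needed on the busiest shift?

6

Early-start (Catalyst change@1, Open exchanger@1, Blind unit@1, Retube@2, Pressure test@4) gives peak 9: s1:7  s2:6  s3:6  s4:9  s5:4  s6:4  s7:0.
Shift Open exchanger→4, Retube→5, Pressure test→5.
Schedule Catalyst change@1, Open exchanger@4, Blind unit@1, Retube@5, Pressure test@5: s1:5  s2:5  s3:5  s4:6  s5:5  s6:5  s7:5 — peak 6.
Total fitter-shifts = 36 over 7 shifts ⇒ peak ≥ ⌈36/7⌉ = 6, so 6 is optimal.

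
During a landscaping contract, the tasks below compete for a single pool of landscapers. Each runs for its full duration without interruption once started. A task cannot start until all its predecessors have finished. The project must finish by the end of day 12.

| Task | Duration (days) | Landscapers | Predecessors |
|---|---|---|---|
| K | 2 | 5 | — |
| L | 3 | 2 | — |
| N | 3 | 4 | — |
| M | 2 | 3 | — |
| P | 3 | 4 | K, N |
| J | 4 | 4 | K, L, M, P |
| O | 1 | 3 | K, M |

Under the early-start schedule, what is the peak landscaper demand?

14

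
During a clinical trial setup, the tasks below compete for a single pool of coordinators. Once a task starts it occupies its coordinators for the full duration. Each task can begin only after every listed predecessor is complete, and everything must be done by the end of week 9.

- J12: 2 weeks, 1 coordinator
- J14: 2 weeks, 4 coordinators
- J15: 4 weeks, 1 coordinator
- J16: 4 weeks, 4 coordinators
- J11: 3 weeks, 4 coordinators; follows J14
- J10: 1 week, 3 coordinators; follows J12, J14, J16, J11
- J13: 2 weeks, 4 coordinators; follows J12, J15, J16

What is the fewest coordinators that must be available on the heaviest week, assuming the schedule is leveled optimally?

Early-start (J12@1, J14@1, J15@1, J16@1, J11@3, J10@6, J13@5) gives peak 10: w1:10  w2:10  w3:9  w4:9  w5:8  w6:7  w7:0  w8:0  w9:0.
Shift J16→3, J11→5, J10→8, J13→7.
Schedule J12@1, J14@1, J15@1, J16@3, J11@5, J10@8, J13@7: w1:6  w2:6  w3:5  w4:5  w5:8  w6:8  w7:8  w8:7  w9:0 — peak 8.

8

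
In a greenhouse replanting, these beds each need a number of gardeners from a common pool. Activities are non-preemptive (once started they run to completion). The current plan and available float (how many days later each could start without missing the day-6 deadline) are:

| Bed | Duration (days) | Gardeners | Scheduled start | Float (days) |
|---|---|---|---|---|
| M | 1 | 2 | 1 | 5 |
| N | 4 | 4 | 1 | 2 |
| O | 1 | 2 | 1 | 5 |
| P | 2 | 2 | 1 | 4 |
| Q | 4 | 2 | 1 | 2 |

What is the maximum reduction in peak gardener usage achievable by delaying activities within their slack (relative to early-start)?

6

Early-start peak: d1:12  d2:8  d3:6  d4:6  d5:0  d6:0 ⇒ 12.
Leveled (M@1, N@1, O@2, P@5, Q@3): d1:6  d2:6  d3:6  d4:6  d5:4  d6:4 ⇒ 6.
Reduction 12 − 6 = 6.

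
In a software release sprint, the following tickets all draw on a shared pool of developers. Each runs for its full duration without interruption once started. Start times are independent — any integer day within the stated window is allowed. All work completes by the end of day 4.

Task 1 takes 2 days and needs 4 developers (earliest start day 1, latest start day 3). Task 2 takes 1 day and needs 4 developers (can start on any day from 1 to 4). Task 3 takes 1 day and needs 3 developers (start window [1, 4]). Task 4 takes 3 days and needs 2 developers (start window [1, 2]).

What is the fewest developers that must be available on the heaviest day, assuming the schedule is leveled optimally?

Early-start (Task 1@1, Task 2@1, Task 3@1, Task 4@1) gives peak 13: d1:13  d2:6  d3:2  d4:0.
Shift Task 2→3, Task 3→4.
Schedule Task 1@1, Task 2@3, Task 3@4, Task 4@1: d1:6  d2:6  d3:6  d4:3 — peak 6.
Total developer-days = 21 over 4 days ⇒ peak ≥ ⌈21/4⌉ = 6, so 6 is optimal.

6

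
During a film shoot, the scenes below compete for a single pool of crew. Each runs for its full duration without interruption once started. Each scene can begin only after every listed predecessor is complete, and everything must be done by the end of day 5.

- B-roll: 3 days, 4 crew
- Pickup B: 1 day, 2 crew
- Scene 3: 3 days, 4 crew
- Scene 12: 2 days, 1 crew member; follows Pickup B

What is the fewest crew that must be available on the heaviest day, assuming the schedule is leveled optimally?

Early-start (B-roll@1, Pickup B@1, Scene 3@1, Scene 12@2) gives peak 10: d1:10  d2:9  d3:9  d4:0  d5:0.
Shift Scene 3→2, Scene 12→4.
Schedule B-roll@1, Pickup B@1, Scene 3@2, Scene 12@4: d1:6  d2:8  d3:8  d4:5  d5:1 — peak 8.

8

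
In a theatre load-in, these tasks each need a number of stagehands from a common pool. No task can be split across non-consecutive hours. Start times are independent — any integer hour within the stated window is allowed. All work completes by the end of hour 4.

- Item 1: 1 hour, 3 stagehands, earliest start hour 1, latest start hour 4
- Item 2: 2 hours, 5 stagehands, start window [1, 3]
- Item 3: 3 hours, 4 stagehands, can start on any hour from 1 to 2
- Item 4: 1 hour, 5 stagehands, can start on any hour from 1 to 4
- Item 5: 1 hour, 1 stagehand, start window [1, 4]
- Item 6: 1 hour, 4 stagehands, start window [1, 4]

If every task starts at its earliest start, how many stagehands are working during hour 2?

9

At early start, hour 2 has: Item 2, Item 3.
Demand: 5 + 4 = 9.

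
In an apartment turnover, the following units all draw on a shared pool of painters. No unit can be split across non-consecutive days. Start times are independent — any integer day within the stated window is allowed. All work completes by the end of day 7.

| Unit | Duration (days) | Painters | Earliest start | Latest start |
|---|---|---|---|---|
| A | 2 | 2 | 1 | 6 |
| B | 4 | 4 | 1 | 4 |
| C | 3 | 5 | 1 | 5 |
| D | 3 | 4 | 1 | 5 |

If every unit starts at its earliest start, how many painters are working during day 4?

At early start, day 4 has: B.
Demand: 4 = 4.

4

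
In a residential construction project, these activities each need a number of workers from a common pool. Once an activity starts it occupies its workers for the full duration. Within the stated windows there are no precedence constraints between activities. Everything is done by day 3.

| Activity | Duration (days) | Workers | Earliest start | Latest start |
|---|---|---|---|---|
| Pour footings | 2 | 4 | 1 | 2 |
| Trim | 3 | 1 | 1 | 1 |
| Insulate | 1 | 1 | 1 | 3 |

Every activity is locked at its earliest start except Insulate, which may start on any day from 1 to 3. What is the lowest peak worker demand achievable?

5

Insulate@1: d1:6  d2:5  d3:1 → peak 6
Insulate@2: d1:5  d2:6  d3:1 → peak 6
Insulate@3: d1:5  d2:5  d3:2 → peak 5
Best is Insulate@3, peak 5.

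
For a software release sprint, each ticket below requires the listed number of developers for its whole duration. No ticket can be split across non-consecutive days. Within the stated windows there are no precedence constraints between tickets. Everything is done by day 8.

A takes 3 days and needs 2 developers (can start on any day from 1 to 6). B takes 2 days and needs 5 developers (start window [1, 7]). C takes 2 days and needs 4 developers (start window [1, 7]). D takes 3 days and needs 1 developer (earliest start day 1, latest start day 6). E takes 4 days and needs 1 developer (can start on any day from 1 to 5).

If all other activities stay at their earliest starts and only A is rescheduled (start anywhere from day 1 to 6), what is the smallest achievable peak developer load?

11

A@1: d1:13  d2:13  d3:4  d4:1  d5:0  d6:0  d7:0  d8:0 → peak 13
A@2: d1:11  d2:13  d3:4  d4:3  d5:0  d6:0  d7:0  d8:0 → peak 13
A@3: d1:11  d2:11  d3:4  d4:3  d5:2  d6:0  d7:0  d8:0 → peak 11
A@4: d1:11  d2:11  d3:2  d4:3  d5:2  d6:2  d7:0  d8:0 → peak 11
A@5: d1:11  d2:11  d3:2  d4:1  d5:2  d6:2  d7:2  d8:0 → peak 11
A@6: d1:11  d2:11  d3:2  d4:1  d5:0  d6:2  d7:2  d8:2 → peak 11
Best is A@3, peak 11.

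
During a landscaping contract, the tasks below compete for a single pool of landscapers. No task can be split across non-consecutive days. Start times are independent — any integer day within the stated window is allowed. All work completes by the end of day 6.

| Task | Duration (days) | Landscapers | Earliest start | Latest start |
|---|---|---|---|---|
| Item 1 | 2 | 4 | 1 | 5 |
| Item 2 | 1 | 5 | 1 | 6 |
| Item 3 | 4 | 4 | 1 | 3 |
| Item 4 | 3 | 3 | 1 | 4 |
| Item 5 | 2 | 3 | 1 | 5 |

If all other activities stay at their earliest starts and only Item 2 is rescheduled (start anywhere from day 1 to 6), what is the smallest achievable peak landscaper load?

Item 2@1: d1:19  d2:14  d3:7  d4:4  d5:0  d6:0 → peak 19
Item 2@2: d1:14  d2:19  d3:7  d4:4  d5:0  d6:0 → peak 19
Item 2@3: d1:14  d2:14  d3:12  d4:4  d5:0  d6:0 → peak 14
Item 2@4: d1:14  d2:14  d3:7  d4:9  d5:0  d6:0 → peak 14
Item 2@5: d1:14  d2:14  d3:7  d4:4  d5:5  d6:0 → peak 14
Item 2@6: d1:14  d2:14  d3:7  d4:4  d5:0  d6:5 → peak 14
Best is Item 2@3, peak 14.

14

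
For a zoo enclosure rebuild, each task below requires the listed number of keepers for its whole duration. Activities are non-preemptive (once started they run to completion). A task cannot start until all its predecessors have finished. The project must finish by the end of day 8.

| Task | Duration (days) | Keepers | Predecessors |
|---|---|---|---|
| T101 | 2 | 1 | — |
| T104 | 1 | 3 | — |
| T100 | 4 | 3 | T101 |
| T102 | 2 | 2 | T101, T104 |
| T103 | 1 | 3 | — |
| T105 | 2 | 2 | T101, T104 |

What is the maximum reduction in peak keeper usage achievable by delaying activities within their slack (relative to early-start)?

Early-start peak: d1:7  d2:1  d3:7  d4:7  d5:3  d6:3  d7:0  d8:0 ⇒ 7.
Leveled (T101@1, T104@1, T100@3, T102@7, T103@2, T105@7): d1:4  d2:4  d3:3  d4:3  d5:3  d6:3  d7:4  d8:4 ⇒ 4.
Reduction 7 − 4 = 3.

3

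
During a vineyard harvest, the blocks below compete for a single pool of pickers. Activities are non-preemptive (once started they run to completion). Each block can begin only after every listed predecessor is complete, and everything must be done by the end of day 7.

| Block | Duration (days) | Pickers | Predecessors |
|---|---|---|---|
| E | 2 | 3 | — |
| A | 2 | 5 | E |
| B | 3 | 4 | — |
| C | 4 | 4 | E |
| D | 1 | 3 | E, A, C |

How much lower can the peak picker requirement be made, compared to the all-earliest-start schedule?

4

Early-start peak: d1:7  d2:7  d3:13  d4:9  d5:4  d6:4  d7:3 ⇒ 13.
Leveled (E@1, A@3, B@5, C@3, D@7): d1:3  d2:3  d3:9  d4:9  d5:8  d6:8  d7:7 ⇒ 9.
Reduction 13 − 9 = 4.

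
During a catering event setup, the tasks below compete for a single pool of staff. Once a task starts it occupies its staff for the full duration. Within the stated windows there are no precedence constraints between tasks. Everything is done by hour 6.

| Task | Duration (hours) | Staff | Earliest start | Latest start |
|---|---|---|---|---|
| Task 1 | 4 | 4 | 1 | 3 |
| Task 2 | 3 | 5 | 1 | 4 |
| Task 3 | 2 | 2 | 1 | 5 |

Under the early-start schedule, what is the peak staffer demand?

11

Early-start schedule: Task 1@1, Task 2@1, Task 3@1.
Load per hour: hour 1: 11, hour 2: 11, hour 3: 9, hour 4: 4, hour 5: 0, hour 6: 0.
Peak is 11.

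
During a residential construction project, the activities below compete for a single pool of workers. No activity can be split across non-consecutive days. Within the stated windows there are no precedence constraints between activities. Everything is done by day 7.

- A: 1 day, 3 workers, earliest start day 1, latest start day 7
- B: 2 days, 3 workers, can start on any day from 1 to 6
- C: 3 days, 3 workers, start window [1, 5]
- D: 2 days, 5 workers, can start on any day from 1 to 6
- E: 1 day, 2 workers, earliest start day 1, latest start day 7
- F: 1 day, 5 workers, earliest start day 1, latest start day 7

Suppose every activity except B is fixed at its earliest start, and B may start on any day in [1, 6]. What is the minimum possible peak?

18

B@1: d1:21  d2:11  d3:3  d4:0  d5:0  d6:0  d7:0 → peak 21
B@2: d1:18  d2:11  d3:6  d4:0  d5:0  d6:0  d7:0 → peak 18
B@3: d1:18  d2:8  d3:6  d4:3  d5:0  d6:0  d7:0 → peak 18
B@4: d1:18  d2:8  d3:3  d4:3  d5:3  d6:0  d7:0 → peak 18
B@5: d1:18  d2:8  d3:3  d4:0  d5:3  d6:3  d7:0 → peak 18
B@6: d1:18  d2:8  d3:3  d4:0  d5:0  d6:3  d7:3 → peak 18
Best is B@2, peak 18.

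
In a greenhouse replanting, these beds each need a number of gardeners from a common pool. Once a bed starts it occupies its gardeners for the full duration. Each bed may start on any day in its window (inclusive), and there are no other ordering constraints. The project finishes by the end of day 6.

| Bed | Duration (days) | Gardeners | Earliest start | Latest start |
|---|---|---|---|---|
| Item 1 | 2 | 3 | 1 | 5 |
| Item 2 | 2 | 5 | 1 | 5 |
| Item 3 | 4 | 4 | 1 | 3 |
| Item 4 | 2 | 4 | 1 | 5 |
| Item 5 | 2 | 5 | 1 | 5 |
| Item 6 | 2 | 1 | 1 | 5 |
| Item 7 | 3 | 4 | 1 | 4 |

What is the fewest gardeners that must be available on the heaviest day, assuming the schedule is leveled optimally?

Early-start (Item 1@1, Item 2@1, Item 3@1, Item 4@1, Item 5@1, Item 6@1, Item 7@1) gives peak 26: d1:26  d2:26  d3:8  d4:4  d5:0  d6:0.
Shift Item 4→3, Item 5→5, Item 6→5, Item 7→3.
Schedule Item 1@1, Item 2@1, Item 3@1, Item 4@3, Item 5@5, Item 6@5, Item 7@3: d1:12  d2:12  d3:12  d4:12  d5:10  d6:6 — peak 12.

12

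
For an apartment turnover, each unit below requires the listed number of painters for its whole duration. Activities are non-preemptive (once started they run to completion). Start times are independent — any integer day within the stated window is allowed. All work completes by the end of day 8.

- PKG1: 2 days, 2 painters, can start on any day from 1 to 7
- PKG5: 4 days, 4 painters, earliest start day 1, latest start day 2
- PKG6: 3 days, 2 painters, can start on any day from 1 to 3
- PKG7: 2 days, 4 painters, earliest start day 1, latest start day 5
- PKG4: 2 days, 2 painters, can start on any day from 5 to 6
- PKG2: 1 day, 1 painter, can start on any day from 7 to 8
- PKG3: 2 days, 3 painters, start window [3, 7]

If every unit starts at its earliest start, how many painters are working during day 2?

12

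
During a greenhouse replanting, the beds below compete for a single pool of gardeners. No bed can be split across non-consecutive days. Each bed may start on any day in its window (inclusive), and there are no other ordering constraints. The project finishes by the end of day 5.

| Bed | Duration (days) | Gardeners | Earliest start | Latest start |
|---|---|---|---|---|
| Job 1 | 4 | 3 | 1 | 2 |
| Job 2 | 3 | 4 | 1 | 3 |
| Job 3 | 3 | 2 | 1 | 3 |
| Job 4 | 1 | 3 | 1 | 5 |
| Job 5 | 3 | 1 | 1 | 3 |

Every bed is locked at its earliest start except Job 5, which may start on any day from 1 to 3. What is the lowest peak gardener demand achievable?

Job 5@1: d1:13  d2:10  d3:10  d4:3  d5:0 → peak 13
Job 5@2: d1:12  d2:10  d3:10  d4:4  d5:0 → peak 12
Job 5@3: d1:12  d2:9  d3:10  d4:4  d5:1 → peak 12
Best is Job 5@2, peak 12.

12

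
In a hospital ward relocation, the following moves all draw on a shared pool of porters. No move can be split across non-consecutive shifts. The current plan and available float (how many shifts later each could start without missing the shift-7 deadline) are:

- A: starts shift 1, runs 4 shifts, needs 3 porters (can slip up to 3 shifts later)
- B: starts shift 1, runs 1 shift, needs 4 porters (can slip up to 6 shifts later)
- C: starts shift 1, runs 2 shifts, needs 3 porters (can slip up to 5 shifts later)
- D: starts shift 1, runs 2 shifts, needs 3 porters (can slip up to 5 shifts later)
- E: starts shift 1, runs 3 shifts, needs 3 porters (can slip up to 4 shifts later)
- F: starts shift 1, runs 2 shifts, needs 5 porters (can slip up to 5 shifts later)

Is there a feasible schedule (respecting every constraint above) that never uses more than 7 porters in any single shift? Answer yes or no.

no

The minimum achievable peak is 8; 7 < 8, so no feasible schedule stays within the cap.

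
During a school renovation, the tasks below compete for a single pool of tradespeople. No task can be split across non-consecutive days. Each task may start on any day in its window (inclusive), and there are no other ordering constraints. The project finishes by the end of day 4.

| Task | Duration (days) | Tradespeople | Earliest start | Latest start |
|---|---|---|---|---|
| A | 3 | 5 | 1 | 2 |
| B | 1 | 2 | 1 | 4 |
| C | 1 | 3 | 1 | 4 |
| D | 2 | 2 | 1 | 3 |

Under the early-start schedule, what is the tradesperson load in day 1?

At early start, day 1 has: A, B, C, D.
Demand: 5 + 2 + 3 + 2 = 12.

12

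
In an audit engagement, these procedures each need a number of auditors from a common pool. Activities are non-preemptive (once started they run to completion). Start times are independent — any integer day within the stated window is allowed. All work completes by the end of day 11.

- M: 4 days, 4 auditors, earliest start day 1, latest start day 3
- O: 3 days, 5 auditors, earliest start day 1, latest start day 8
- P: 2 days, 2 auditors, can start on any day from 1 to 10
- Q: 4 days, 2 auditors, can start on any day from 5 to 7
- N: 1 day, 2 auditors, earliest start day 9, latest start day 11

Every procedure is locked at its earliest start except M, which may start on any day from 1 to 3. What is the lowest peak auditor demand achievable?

M@1: d1:11  d2:11  d3:9  d4:4  d5:2  d6:2  d7:2  d8:2  d9:2  d10:0  d11:0 → peak 11
M@2: d1:7  d2:11  d3:9  d4:4  d5:6  d6:2  d7:2  d8:2  d9:2  d10:0  d11:0 → peak 11
M@3: d1:7  d2:7  d3:9  d4:4  d5:6  d6:6  d7:2  d8:2  d9:2  d10:0  d11:0 → peak 9
Best is M@3, peak 9.

9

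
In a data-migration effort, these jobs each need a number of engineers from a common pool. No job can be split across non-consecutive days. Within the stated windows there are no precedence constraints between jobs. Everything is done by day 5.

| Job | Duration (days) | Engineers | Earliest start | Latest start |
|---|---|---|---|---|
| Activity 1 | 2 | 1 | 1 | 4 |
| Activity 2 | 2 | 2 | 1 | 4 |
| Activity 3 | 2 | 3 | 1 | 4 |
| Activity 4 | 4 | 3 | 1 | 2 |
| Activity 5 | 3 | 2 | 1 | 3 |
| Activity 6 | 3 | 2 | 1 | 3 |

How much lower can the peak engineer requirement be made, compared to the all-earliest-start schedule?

Early-start peak: d1:13  d2:13  d3:7  d4:3  d5:0 ⇒ 13.
Leveled (Activity 1@1, Activity 2@1, Activity 3@4, Activity 4@1, Activity 5@1, Activity 6@3): d1:8  d2:8  d3:7  d4:8  d5:5 ⇒ 8.
Reduction 13 − 8 = 5.

5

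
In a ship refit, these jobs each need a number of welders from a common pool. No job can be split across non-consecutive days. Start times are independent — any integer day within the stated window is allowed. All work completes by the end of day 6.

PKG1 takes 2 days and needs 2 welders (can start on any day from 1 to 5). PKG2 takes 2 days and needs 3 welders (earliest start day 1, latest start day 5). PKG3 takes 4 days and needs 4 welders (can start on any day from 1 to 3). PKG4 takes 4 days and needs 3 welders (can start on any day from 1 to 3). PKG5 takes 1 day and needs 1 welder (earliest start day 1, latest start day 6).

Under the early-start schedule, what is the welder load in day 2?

12

At early start, day 2 has: PKG1, PKG2, PKG3, PKG4.
Demand: 2 + 3 + 4 + 3 = 12.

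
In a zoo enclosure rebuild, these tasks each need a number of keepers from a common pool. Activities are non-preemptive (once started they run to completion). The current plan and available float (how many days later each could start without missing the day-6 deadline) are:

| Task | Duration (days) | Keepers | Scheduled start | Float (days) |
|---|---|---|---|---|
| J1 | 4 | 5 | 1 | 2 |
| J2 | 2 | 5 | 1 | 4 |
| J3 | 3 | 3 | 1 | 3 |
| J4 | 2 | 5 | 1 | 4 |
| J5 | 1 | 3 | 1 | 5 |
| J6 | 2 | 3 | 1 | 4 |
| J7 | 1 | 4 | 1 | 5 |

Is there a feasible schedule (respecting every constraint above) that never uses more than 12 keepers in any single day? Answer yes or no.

Schedule J1@1, J2@1, J3@3, J4@5, J5@3, J6@4, J7@6: d1:10  d2:10  d3:11  d4:11  d5:11  d6:9 — peak 11 ≤ 12.

yes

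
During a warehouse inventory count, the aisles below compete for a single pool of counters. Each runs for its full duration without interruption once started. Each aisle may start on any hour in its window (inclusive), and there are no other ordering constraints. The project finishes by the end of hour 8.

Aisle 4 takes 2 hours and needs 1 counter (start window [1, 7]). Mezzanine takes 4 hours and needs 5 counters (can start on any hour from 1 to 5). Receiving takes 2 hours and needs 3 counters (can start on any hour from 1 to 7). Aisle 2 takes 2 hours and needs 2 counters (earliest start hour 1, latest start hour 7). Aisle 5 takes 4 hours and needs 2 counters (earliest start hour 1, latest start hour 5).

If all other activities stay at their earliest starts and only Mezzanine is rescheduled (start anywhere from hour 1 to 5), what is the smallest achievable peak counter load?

8

Mezzanine@1: h1:13  h2:13  h3:7  h4:7  h5:0  h6:0  h7:0  h8:0 → peak 13
Mezzanine@2: h1:8  h2:13  h3:7  h4:7  h5:5  h6:0  h7:0  h8:0 → peak 13
Mezzanine@3: h1:8  h2:8  h3:7  h4:7  h5:5  h6:5  h7:0  h8:0 → peak 8
Mezzanine@4: h1:8  h2:8  h3:2  h4:7  h5:5  h6:5  h7:5  h8:0 → peak 8
Mezzanine@5: h1:8  h2:8  h3:2  h4:2  h5:5  h6:5  h7:5  h8:5 → peak 8
Best is Mezzanine@3, peak 8.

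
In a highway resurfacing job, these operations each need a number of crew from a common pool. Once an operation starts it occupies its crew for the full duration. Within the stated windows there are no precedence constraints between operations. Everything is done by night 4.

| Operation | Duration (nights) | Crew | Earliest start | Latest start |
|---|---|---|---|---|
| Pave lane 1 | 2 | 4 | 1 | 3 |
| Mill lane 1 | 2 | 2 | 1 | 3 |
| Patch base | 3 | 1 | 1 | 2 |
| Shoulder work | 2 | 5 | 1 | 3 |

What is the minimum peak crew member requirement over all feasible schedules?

7

Early-start (Pave lane 1@1, Mill lane 1@1, Patch base@1, Shoulder work@1) gives peak 12: n1:12  n2:12  n3:1  n4:0.
Shift Shoulder work→3.
Schedule Pave lane 1@1, Mill lane 1@1, Patch base@1, Shoulder work@3: n1:7  n2:7  n3:6  n4:5 — peak 7.
Total crew member-nights = 25 over 4 nights ⇒ peak ≥ ⌈25/4⌉ = 7, so 7 is optimal.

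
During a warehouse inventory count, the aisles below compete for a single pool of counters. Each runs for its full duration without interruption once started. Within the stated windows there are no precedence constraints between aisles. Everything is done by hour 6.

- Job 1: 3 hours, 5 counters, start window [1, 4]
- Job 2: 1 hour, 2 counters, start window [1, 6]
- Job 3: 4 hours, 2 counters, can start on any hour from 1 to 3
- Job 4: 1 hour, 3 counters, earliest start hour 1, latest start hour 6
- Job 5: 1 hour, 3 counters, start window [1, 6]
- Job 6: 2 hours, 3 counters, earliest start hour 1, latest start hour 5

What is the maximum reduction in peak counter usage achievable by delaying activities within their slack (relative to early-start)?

11

Early-start peak: h1:18  h2:10  h3:7  h4:2  h5:0  h6:0 ⇒ 18.
Leveled (Job 1@1, Job 2@1, Job 3@2, Job 4@4, Job 5@6, Job 6@5): h1:7  h2:7  h3:7  h4:5  h5:5  h6:6 ⇒ 7.
Reduction 18 − 7 = 11.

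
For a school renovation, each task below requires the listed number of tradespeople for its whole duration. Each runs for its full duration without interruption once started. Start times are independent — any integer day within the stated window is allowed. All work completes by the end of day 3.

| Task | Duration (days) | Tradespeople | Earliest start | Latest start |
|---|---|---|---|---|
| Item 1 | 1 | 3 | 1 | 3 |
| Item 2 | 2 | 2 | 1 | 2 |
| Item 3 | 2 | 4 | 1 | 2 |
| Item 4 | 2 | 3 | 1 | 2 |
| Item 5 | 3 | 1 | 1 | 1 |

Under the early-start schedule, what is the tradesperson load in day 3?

1

At early start, day 3 has: Item 5.
Demand: 1 = 1.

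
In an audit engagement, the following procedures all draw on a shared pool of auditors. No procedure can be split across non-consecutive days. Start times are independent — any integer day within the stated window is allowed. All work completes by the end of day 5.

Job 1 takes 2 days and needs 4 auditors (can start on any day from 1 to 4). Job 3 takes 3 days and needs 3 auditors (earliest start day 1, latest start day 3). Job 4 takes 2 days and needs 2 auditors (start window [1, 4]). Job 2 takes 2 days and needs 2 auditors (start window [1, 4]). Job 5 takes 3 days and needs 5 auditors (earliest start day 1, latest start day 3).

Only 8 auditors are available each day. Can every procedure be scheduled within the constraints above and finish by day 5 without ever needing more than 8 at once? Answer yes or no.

Schedule Job 1@1, Job 3@3, Job 4@1, Job 2@1, Job 5@3: d1:8  d2:8  d3:8  d4:8  d5:8 — peak 8 ≤ 8.

yes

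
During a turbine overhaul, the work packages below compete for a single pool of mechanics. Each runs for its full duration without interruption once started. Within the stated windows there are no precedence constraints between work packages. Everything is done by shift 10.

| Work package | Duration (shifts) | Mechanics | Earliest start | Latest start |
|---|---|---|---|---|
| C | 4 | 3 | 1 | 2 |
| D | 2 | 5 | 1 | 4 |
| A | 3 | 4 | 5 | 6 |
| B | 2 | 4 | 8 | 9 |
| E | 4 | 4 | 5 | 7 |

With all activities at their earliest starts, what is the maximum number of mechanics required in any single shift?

8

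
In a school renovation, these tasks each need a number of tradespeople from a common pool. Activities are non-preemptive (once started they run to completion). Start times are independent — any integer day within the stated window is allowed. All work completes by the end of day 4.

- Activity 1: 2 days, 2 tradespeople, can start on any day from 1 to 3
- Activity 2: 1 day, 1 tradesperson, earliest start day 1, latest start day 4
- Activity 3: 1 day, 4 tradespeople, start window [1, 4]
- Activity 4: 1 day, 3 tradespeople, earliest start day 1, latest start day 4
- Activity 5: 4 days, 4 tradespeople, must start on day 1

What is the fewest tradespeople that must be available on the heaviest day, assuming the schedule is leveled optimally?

8

Early-start (Activity 1@1, Activity 2@1, Activity 3@1, Activity 4@1, Activity 5@1) gives peak 14: d1:14  d2:6  d3:4  d4:4.
Shift Activity 3→3, Activity 4→4.
Schedule Activity 1@1, Activity 2@1, Activity 3@3, Activity 4@4, Activity 5@1: d1:7  d2:6  d3:8  d4:7 — peak 8.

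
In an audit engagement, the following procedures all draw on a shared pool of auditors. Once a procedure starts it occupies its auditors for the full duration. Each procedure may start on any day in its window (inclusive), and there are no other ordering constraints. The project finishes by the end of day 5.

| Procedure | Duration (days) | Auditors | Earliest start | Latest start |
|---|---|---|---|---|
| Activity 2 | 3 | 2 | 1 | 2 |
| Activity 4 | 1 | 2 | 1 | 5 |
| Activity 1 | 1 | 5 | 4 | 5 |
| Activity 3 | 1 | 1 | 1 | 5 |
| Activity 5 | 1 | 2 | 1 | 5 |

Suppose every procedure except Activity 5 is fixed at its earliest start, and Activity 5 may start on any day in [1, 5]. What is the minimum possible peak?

5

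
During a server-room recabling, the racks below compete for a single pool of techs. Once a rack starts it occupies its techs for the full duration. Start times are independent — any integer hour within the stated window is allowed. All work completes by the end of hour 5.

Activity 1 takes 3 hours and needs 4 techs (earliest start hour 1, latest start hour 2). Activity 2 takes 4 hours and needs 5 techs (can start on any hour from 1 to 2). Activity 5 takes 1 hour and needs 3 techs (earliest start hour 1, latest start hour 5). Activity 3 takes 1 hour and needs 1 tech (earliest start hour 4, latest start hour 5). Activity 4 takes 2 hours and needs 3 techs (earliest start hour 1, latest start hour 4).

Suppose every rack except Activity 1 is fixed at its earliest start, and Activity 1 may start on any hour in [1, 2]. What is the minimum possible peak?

Activity 1@1: h1:15  h2:12  h3:9  h4:6  h5:0 → peak 15
Activity 1@2: h1:11  h2:12  h3:9  h4:10  h5:0 → peak 12
Best is Activity 1@2, peak 12.

12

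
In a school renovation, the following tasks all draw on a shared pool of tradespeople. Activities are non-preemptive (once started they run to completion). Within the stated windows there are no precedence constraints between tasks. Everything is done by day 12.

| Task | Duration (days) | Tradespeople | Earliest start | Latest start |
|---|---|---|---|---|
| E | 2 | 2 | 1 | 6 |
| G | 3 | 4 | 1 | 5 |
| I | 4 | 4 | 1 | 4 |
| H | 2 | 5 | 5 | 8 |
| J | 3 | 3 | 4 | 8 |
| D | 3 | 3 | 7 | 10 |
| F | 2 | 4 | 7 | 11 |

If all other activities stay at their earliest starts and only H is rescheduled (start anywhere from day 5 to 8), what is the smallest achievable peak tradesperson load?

10

H@5: d1:10  d2:10  d3:8  d4:7  d5:8  d6:8  d7:7  d8:7  d9:3  d10:0  d11:0  d12:0 → peak 10
H@6: d1:10  d2:10  d3:8  d4:7  d5:3  d6:8  d7:12  d8:7  d9:3  d10:0  d11:0  d12:0 → peak 12
H@7: d1:10  d2:10  d3:8  d4:7  d5:3  d6:3  d7:12  d8:12  d9:3  d10:0  d11:0  d12:0 → peak 12
H@8: d1:10  d2:10  d3:8  d4:7  d5:3  d6:3  d7:7  d8:12  d9:8  d10:0  d11:0  d12:0 → peak 12
Best is H@5, peak 10.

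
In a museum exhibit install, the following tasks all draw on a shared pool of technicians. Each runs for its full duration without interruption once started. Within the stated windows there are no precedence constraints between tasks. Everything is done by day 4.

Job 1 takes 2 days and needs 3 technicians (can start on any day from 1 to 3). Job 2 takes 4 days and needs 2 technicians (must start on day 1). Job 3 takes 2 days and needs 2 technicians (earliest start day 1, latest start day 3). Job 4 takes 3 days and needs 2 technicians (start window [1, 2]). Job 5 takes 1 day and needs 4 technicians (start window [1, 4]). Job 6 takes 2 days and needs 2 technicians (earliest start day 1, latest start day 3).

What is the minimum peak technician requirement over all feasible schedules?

9

Early-start (Job 1@1, Job 2@1, Job 3@1, Job 4@1, Job 5@1, Job 6@1) gives peak 15: d1:15  d2:11  d3:4  d4:2.
Shift Job 5→4, Job 6→3.
Schedule Job 1@1, Job 2@1, Job 3@1, Job 4@1, Job 5@4, Job 6@3: d1:9  d2:9  d3:6  d4:8 — peak 9.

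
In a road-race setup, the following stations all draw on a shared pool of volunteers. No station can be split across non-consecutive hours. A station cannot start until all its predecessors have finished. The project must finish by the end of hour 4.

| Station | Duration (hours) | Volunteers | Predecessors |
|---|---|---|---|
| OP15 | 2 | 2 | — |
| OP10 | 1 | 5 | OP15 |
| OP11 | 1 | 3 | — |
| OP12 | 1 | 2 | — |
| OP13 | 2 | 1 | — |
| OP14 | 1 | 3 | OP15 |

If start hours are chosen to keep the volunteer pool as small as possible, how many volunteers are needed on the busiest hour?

Early-start (OP15@1, OP10@3, OP11@1, OP12@1, OP13@1, OP14@3) gives peak 8: h1:8  h2:3  h3:8  h4:0.
Shift OP10→4, OP12→2, OP13→2.
Schedule OP15@1, OP10@4, OP11@1, OP12@2, OP13@2, OP14@3: h1:5  h2:5  h3:4  h4:5 — peak 5.
Total volunteer-hours = 19 over 4 hours ⇒ peak ≥ ⌈19/4⌉ = 5, so 5 is optimal.

5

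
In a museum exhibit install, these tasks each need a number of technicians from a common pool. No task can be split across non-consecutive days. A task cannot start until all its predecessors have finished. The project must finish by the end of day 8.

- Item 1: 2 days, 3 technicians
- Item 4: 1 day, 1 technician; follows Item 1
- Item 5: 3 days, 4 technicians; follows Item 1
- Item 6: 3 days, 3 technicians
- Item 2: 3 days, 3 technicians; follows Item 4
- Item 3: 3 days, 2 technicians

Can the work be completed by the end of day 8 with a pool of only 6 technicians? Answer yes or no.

Schedule Item 1@1, Item 4@4, Item 5@3, Item 6@6, Item 2@6, Item 3@1: d1:5  d2:5  d3:6  d4:5  d5:4  d6:6  d7:6  d8:6 — peak 6 ≤ 6.

yes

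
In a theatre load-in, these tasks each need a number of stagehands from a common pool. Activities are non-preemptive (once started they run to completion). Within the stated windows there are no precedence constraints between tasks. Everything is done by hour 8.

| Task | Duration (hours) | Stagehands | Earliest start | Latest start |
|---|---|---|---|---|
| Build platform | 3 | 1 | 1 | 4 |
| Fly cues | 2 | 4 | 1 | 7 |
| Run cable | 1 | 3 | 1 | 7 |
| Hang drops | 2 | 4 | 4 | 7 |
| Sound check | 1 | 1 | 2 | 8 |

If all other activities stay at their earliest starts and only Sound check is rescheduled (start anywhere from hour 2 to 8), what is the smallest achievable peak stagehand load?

8

Sound check@2: h1:8  h2:6  h3:1  h4:4  h5:4  h6:0  h7:0  h8:0 → peak 8
Sound check@3: h1:8  h2:5  h3:2  h4:4  h5:4  h6:0  h7:0  h8:0 → peak 8
Sound check@4: h1:8  h2:5  h3:1  h4:5  h5:4  h6:0  h7:0  h8:0 → peak 8
Sound check@5: h1:8  h2:5  h3:1  h4:4  h5:5  h6:0  h7:0  h8:0 → peak 8
Sound check@6: h1:8  h2:5  h3:1  h4:4  h5:4  h6:1  h7:0  h8:0 → peak 8
Sound check@7: h1:8  h2:5  h3:1  h4:4  h5:4  h6:0  h7:1  h8:0 → peak 8
Sound check@8: h1:8  h2:5  h3:1  h4:4  h5:4  h6:0  h7:0  h8:1 → peak 8
Best is Sound check@2, peak 8.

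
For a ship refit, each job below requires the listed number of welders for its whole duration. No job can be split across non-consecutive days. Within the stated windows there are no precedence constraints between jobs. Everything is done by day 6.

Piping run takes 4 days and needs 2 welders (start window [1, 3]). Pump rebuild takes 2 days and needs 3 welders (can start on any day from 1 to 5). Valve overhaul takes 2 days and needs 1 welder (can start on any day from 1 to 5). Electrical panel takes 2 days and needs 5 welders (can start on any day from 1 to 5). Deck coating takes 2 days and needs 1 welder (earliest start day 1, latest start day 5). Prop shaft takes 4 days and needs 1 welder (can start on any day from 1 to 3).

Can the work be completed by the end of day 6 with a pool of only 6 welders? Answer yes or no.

yes

Schedule Piping run@1, Pump rebuild@1, Valve overhaul@1, Electrical panel@5, Deck coating@3, Prop shaft@3: d1:6  d2:6  d3:4  d4:4  d5:6  d6:6 — peak 6 ≤ 6.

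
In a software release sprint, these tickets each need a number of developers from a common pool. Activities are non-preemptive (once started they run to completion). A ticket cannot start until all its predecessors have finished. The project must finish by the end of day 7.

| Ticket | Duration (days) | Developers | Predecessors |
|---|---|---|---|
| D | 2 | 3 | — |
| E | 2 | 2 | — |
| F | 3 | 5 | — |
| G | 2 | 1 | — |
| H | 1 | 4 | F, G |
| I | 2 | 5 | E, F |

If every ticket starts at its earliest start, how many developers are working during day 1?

At early start, day 1 has: D, E, F, G.
Demand: 3 + 2 + 5 + 1 = 11.

11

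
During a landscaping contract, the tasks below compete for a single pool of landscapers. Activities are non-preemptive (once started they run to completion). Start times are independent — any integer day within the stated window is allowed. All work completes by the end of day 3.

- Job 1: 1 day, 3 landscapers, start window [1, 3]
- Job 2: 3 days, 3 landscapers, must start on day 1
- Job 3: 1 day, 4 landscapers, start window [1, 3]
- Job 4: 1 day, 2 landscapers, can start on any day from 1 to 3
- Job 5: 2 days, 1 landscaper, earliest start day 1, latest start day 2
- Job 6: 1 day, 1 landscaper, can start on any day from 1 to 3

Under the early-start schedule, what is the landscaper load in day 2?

At early start, day 2 has: Job 2, Job 5.
Demand: 3 + 1 = 4.

4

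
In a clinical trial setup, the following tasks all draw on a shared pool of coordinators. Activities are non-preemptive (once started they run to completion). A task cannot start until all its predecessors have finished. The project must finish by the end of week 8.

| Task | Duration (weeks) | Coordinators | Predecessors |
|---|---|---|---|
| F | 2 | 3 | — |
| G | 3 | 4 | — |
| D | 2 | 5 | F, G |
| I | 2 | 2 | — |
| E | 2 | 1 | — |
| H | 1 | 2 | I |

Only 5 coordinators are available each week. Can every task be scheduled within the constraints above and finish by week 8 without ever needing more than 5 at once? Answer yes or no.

yes

Schedule F@1, G@3, D@6, I@1, E@3, H@8: w1:5  w2:5  w3:5  w4:5  w5:4  w6:5  w7:5  w8:2 — peak 5 ≤ 5.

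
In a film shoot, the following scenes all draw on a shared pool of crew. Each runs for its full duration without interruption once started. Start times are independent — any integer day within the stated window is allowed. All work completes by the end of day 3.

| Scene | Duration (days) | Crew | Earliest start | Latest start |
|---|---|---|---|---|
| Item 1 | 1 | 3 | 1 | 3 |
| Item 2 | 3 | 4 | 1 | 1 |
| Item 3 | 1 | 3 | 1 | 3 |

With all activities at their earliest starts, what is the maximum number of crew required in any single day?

Early-start schedule: Item 1@1, Item 2@1, Item 3@1.
Load per day: day 1: 10, day 2: 4, day 3: 4.
Peak is 10.

10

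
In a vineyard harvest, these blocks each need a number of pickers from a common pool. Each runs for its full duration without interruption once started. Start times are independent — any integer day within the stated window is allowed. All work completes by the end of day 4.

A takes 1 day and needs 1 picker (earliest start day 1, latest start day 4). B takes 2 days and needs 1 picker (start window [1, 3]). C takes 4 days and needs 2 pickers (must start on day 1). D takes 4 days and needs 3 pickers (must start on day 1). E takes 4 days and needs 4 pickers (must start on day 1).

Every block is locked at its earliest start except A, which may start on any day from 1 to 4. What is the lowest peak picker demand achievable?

A@1: d1:11  d2:10  d3:9  d4:9 → peak 11
A@2: d1:10  d2:11  d3:9  d4:9 → peak 11
A@3: d1:10  d2:10  d3:10  d4:9 → peak 10
A@4: d1:10  d2:10  d3:9  d4:10 → peak 10
Best is A@3, peak 10.

10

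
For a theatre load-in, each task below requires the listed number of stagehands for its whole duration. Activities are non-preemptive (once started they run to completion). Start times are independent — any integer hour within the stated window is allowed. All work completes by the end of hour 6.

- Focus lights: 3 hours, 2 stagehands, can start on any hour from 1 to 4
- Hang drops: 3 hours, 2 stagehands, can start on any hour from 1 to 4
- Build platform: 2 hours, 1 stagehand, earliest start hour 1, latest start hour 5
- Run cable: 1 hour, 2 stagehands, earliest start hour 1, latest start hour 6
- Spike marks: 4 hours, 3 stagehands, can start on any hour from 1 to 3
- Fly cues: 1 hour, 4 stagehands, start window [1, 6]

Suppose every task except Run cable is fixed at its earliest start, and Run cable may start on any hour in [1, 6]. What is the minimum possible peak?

Run cable@1: h1:14  h2:8  h3:7  h4:3  h5:0  h6:0 → peak 14
Run cable@2: h1:12  h2:10  h3:7  h4:3  h5:0  h6:0 → peak 12
Run cable@3: h1:12  h2:8  h3:9  h4:3  h5:0  h6:0 → peak 12
Run cable@4: h1:12  h2:8  h3:7  h4:5  h5:0  h6:0 → peak 12
Run cable@5: h1:12  h2:8  h3:7  h4:3  h5:2  h6:0 → peak 12
Run cable@6: h1:12  h2:8  h3:7  h4:3  h5:0  h6:2 → peak 12
Best is Run cable@2, peak 12.

12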